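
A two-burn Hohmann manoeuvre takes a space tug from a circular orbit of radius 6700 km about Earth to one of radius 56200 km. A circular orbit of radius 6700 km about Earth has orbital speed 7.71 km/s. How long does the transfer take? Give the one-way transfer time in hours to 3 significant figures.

From the circular-orbit relation v² = μ/r at r = 6700 km: μ = v²r = (7.71)² × 6700 = 3.98275×10^5 km³/s².
The Hohmann ellipse has a_t = (r₁ + r₂)/2 = 31450 km.
Half the transfer-orbit period gives t = π√(a_t³/μ) = 27760 s.
Converting: 27760 s ÷ 3600 s/hour = 7.71 hours.

t = 7.71 hours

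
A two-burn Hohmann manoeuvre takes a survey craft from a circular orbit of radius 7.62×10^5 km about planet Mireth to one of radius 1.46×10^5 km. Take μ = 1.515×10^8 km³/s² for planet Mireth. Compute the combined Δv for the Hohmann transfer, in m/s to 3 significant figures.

Δv = 15600 m/s

Transfer-ellipse semi-major axis a_t = (r₁ + r₂)/2 = (7.620×10^5 + 1.460×10^5)/2 = 4.540×10^5 km.
Circular speed at r₁: v₁ = √(μ/r₁) = √(1.515×10^8/7.620×10^5) = 14.10 km/s.
Transfer-orbit speed at r₁ (v² = μ(2/r − 1/a)): v_a = √[μ(2/r₁ − 1/a_t)] = 7.996 km/s.
First burn Δv₁ = |v_a − v₁| = 6.104 km/s.
At r₂, v₂ = √(μ/r₂) = 32.21 km/s.
Transfer-orbit speed at r₂: v_p = √[μ(2/r₂ − 1/a_t)] = 41.73 km/s.
Second burn Δv₂ = |v₂ − v_p| = 9.520 km/s.
Total Δv = Δv₁ + Δv₂ = 15.62 km/s.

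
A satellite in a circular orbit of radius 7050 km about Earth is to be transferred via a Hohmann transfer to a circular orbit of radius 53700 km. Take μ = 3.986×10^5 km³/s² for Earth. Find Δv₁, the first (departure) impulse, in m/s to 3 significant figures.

Δv₁ = 2480 m/s

Semi-major axis of the transfer orbit: a_t = (7050 + 53700)/2 = 30375 km.
On the circular orbit at r = 7050 km, v_c = √(μ/r) = 7.519 km/s.
Vis-viva on the transfer ellipse at r = 7050 km gives v_t = √[μ(2/r − 1/a_t)] = 9.998 km/s.
Δv₁ = |v_t − v_c| = |9.998 − 7.519| = 2.479 km/s.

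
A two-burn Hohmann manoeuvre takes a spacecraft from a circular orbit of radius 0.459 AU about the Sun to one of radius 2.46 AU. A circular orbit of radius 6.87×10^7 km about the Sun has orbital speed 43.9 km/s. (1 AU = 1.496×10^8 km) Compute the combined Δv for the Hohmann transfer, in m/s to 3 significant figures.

Δv = 21400 m/s

From the circular-orbit relation v² = μ/r at r = 6.87×10^7 km: μ = v²r = (43.9)² × 6.87×10^7 = 1.32399×10^11 km³/s².
In km: r₁ = 0.459 × 1.496×10^8 = 6.86664×10^7 km; r₂ = 2.46 × 1.496×10^8 = 3.68016×10^8 km.
Semi-major axis of the transfer orbit: a_t = (6.86664×10^7 + 3.68016×10^8)/2 = 2.183412×10^8 km.
Circular speed at r₁: v₁ = √(μ/r₁) = √(1.32399×10^11/6.86664×10^7) = 43.91 km/s.
On the transfer ellipse at r₁, vis-viva gives v_p = √[μ(2/r₁ − 1/a_t)] = 57.01 km/s.
First burn Δv₁ = |v_p − v₁| = 13.10 km/s.
At r₂, v₂ = √(μ/r₂) = 18.9675 km/s.
Transfer-orbit speed at r₂: v_a = √[μ(2/r₂ − 1/a_t)] = 10.6369 km/s.
Second burn Δv₂ = |v₂ − v_a| = 8.331 km/s.
Total Δv = Δv₁ + Δv₂ = 21.43 km/s.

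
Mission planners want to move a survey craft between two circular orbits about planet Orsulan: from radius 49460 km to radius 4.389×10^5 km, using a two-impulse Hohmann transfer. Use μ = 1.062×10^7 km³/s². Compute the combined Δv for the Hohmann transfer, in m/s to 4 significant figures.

Semi-major axis of the transfer orbit: a_t = (49460 + 4.389×10^5)/2 = 2.4418×10^5 km.
At r₁ the circular-orbit speed is v₁ = √(μ/r₁) = 14.653 km/s.
On the transfer ellipse at r₁, v² = μ(2/r − 1/a) gives v_p = √[μ(2/r₁ − 1/a_t)] = 19.645 km/s.
First burn Δv₁ = |v_p − v₁| = 4.992 km/s.
Circular speed at r₂: v₂ = √(μ/r₂) = 4.919 km/s.
Transfer-orbit speed at r₂: v_a = √[μ(2/r₂ − 1/a_t)] = 2.214 km/s.
Second burn Δv₂ = |v₂ − v_a| = 2.705 km/s.
Δv = Δv₁ + Δv₂ = 4.992 + 2.705 = 7.697 km/s.

Δv = 7697 m/s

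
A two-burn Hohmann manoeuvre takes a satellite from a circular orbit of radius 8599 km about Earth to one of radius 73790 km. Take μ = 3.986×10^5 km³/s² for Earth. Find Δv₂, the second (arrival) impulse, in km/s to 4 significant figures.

The Hohmann ellipse has a_t = (r₁ + r₂)/2 = 41194.5 km.
Circular speed at r = 73790 km: v_c = √(μ/r) = 2.324 km/s.
Transfer-orbit speed at the same r (vis-viva, a = a_t): v_t = √[μ(2/r − 1/a_t)] = 1.062 km/s.
Δv₂ = |v_t − v_c| = |1.062 − 2.324| = 1.262 km/s.

Δv₂ = 1.262 km/s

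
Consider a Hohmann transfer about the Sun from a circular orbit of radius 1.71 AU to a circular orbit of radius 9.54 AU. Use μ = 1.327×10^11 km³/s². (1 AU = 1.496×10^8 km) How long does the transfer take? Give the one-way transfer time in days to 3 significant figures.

In km: r₁ = 1.71 × 1.496×10^8 = 2.55816×10^8 km; r₂ = 9.54 × 1.496×10^8 = 1.427184×10^9 km.
Transfer-ellipse semi-major axis a_t = (r₁ + r₂)/2 = (2.55816×10^8 + 1.427184×10^9)/2 = 8.415×10^8 km.
Transfer time t = π√(a_t³/μ) = π√((8.415×10^8)³ / 1.327×10^11) = 2.105×10^8 s.
Converting: 2.105×10^8 s ÷ 86400 s/day = 2440 days.

t = 2440 days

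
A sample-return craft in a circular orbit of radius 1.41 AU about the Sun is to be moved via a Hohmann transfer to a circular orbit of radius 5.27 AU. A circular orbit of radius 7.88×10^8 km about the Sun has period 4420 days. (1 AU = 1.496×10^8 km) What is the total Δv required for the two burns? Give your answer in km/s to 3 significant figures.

Δv = 11.0 km/s

From Kepler's third law T² = 4π²r³/μ at r = 7.88×10^8 km, T = 4420 days = 4420 × 86400 s = 3.81888×10^8 s: μ = 4π²r³/T² = 1.32454×10^11 km³/s².
In km: r₁ = 1.41 × 1.496×10^8 = 2.10936×10^8 km; r₂ = 5.27 × 1.496×10^8 = 7.88392×10^8 km.
The Hohmann ellipse has a_t = (r₁ + r₂)/2 = 4.99664×10^8 km.
At r₁ the circular-orbit speed is v₁ = √(μ/r₁) = 25.059 km/s.
Transfer-orbit speed at r₁ (vis-viva): v_p = √[μ(2/r₁ − 1/a_t)] = 31.477 km/s.
First burn Δv₁ = |v_p − v₁| = 6.418 km/s.
At r₂, v₂ = √(μ/r₂) = 12.962 km/s.
Transfer-orbit speed at r₂: v_a = √[μ(2/r₂ − 1/a_t)] = 8.4217 km/s.
Second burn Δv₂ = |v₂ − v_a| = 4.540 km/s.
Δv = Δv₁ + Δv₂ = 6.418 + 4.540 = 10.96 km/s.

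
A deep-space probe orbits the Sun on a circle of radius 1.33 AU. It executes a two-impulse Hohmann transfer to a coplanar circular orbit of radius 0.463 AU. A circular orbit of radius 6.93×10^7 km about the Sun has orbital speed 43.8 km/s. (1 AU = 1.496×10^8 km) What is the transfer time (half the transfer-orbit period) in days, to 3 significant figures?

From the circular-orbit relation v² = μ/r at r = 6.93×10^7 km: μ = v²r = (43.8)² × 6.93×10^7 = 1.32948×10^11 km³/s².
In km: r₁ = 1.33 × 1.496×10^8 = 1.98968×10^8 km; r₂ = 0.463 × 1.496×10^8 = 6.92648×10^7 km.
Semi-major axis of the transfer orbit: a_t = (1.98968×10^8 + 6.92648×10^7)/2 = 1.341164×10^8 km.
Half the transfer-orbit period gives t = π√(a_t³/μ) = 1.338×10^7 s.
Converting: 1.338×10^7 s ÷ 86400 s/day = 155 days.

t = 155 days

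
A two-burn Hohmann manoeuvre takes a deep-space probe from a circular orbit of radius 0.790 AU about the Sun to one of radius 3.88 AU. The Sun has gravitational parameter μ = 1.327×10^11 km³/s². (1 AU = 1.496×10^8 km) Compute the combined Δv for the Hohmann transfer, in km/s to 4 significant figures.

Δv = 16.01 km/s

In km: r₁ = 0.790 × 1.496×10^8 = 1.18184×10^8 km; r₂ = 3.88 × 1.496×10^8 = 5.80448×10^8 km.
Semi-major axis of the transfer orbit: a_t = (1.18184×10^8 + 5.80448×10^8)/2 = 3.49316×10^8 km.
Circular speed at r₁: v₁ = √(μ/r₁) = √(1.327×10^11/1.18184×10^8) = 33.509 km/s.
Transfer-orbit speed at r₁ (vis-viva): v_p = √[μ(2/r₁ − 1/a_t)] = 43.195 km/s.
First burn Δv₁ = |v_p − v₁| = 9.686 km/s.
Circular speed at r₂: v₂ = √(μ/r₂) = 15.12 km/s.
Transfer-orbit speed at r₂: v_a = √[μ(2/r₂ − 1/a_t)] = 8.795 km/s.
Second burn Δv₂ = |v₂ − v_a| = 6.325 km/s.
Δv = Δv₁ + Δv₂ = 9.686 + 6.325 = 16.01 km/s.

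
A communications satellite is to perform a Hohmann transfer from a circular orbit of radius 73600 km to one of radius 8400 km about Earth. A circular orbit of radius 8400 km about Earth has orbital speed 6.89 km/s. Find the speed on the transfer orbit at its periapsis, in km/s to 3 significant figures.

From the circular-orbit relation v² = μ/r at r = 8400 km: μ = v²r = (6.89)² × 8400 = 3.98766×10^5 km³/s².
Transfer-ellipse semi-major axis a_t = (r₁ + r₂)/2 = (73600 + 8400)/2 = 41000 km.
At periapsis, r = 8400 km.
Applying v² = μ(2/r − 1/a_t): v = 9.231 km/s.

v = 9.23 km/s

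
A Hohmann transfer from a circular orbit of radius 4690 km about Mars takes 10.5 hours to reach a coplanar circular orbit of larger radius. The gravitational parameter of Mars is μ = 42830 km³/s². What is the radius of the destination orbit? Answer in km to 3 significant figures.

Transfer time t = 10.5 hours = 37800 s, and t = π√(a_t³/μ).
So a_t = (μ t²/π²)^(1/3) = (42830 × (37800)² / π²)^(1/3) = 18371 km.
Since a_t = (r₁ + r₂)/2, r₂ = 2a_t − r₁ = 2×18371 − 4690 = 32052 km.

r₂ = 32100 km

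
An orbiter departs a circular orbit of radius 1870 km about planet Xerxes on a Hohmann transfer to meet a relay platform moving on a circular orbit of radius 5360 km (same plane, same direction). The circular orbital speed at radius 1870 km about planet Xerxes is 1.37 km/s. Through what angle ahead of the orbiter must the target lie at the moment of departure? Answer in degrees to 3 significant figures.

φ = 80.3°

From the circular-orbit relation v² = μ/r at r = 1870 km: μ = v²r = (1.37)² × 1870 = 3509.80 km³/s².
Semi-major axis of the transfer orbit: a_t = (1870 + 5360)/2 = 3615 km.
Transfer time t = π√(a_t³/μ) = 11526 s.
The target's mean motion on its circular orbit is ω₂ = √(μ/r₂³) = 1.5097×10^-4 rad/s.
Angle swept by the target during transfer: ω₂·t = 1.7401 rad = 99.70°.
The orbiter traverses 180° on the transfer ellipse, so the target must lead by 180° − 99.70° = 80.3°.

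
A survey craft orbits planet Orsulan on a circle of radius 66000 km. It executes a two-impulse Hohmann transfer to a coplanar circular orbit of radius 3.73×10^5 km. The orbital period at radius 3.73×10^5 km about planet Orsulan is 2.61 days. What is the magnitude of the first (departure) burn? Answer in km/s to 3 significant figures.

From Kepler's third law T² = 4π²r³/μ at r = 3.73×10^5 km, T = 2.61 days = 2.61 × 86400 s = 2.25504×10^5 s: μ = 4π²r³/T² = 4.02882×10^7 km³/s².
Semi-major axis of the transfer orbit: a_t = (66000 + 3.730×10^5)/2 = 2.195×10^5 km.
On the circular orbit at r = 66000 km, v_c = √(μ/r) = 24.71 km/s.
Transfer-orbit speed at the same r (vis-viva, a = a_t): v_t = √[μ(2/r − 1/a_t)] = 32.21 km/s.
Δv₁ = |v_t − v_c| = |32.21 − 24.71| = 7.500 km/s.

Δv₁ = 7.50 km/s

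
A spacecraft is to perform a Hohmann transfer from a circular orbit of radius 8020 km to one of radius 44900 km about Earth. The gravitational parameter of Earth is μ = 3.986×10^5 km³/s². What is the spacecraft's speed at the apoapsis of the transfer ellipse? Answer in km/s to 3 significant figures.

v = 1.64 km/s

The Hohmann ellipse has a_t = (r₁ + r₂)/2 = 26460 km.
The apoapsis of the transfer ellipse is at r = 44900 km.
Vis-viva: v = √[μ(2/r − 1/a_t)] = √[3.986×10^5 × (2/44900 − 1/26460)] = 1.640 km/s.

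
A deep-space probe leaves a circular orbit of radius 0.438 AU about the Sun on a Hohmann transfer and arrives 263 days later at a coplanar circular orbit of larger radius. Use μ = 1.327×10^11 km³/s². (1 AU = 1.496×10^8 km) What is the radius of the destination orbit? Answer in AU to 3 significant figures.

r₂ = 2.11 AU

In km: r₁ = 0.438 × 1.496×10^8 = 6.55248×10^7 km.
Transfer time t = 263 days = 2.27232×10^7 s, and t = π√(a_t³/μ).
So a_t = (μ t²/π²)^(1/3) = (1.327×10^11 × (2.27232×10^7)² / π²)^(1/3) = 1.9077×10^8 km.
Since a_t = (r₁ + r₂)/2, r₂ = 2a_t − r₁ = 2×1.9077×10^8 − 6.55248×10^7 = 3.160152×10^8 km.
In AU: r₂ = 3.160152×10^8 / 1.496×10^8 = 2.11 AU.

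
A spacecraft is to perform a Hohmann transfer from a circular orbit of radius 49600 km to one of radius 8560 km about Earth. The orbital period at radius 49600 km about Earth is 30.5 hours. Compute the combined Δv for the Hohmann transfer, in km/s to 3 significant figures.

Δv = 3.39 km/s

From Kepler's third law T² = 4π²r³/μ at r = 49600 km, T = 30.5 hours = 30.5 × 3600 s = 1.098×10^5 s: μ = 4π²r³/T² = 3.99577×10^5 km³/s².
Transfer-ellipse semi-major axis a_t = (r₁ + r₂)/2 = (49600 + 8560)/2 = 29080 km.
Circular speed at r₁: v₁ = √(μ/r₁) = √(3.99577×10^5/49600) = 2.838 km/s.
On the transfer ellipse at r₁, v² = μ(2/r − 1/a) gives v_a = √[μ(2/r₁ − 1/a_t)] = 1.540 km/s.
First burn Δv₁ = |v_a − v₁| = 1.298 km/s.
At r₂, v₂ = √(μ/r₂) = 6.832 km/s.
Transfer-orbit speed at r₂: v_p = √[μ(2/r₂ − 1/a_t)] = 8.923 km/s.
Second burn Δv₂ = |v₂ − v_p| = 2.091 km/s.
Δv = Δv₁ + Δv₂ = 1.298 + 2.091 = 3.389 km/s.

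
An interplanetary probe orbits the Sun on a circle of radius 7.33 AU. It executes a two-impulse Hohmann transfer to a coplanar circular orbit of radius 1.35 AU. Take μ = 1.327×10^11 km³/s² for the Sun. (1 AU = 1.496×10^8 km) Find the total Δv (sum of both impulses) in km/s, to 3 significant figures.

Δv = 12.5 km/s

In km: r₁ = 7.33 × 1.496×10^8 = 1.096568×10^9 km; r₂ = 1.35 × 1.496×10^8 = 2.0196×10^8 km.
The Hohmann ellipse has a_t = (r₁ + r₂)/2 = 6.49264×10^8 km.
Circular speed at r₁: v₁ = √(μ/r₁) = √(1.327×10^11/1.096568×10^9) = 11.00063 km/s.
On the transfer ellipse at r₁, v² = μ(2/r − 1/a) gives v_a = √[μ(2/r₁ − 1/a_t)] = 6.135355 km/s.
First burn Δv₁ = |v_a − v₁| = 4.8653 km/s.
At r₂, v₂ = √(μ/r₂) = 25.6332 km/s.
Transfer-orbit speed at r₂: v_p = √[μ(2/r₂ − 1/a_t)] = 33.3127 km/s.
Second burn Δv₂ = |v₂ − v_p| = 7.6795 km/s.
Total Δv = Δv₁ + Δv₂ = 12.54 km/s.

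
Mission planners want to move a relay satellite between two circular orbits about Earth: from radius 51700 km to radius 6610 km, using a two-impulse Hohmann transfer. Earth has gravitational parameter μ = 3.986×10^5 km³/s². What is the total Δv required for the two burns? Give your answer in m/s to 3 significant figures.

Δv = 4030 m/s

Transfer-ellipse semi-major axis a_t = (r₁ + r₂)/2 = (51700 + 6610)/2 = 29155 km.
Circular speed at r₁: v₁ = √(μ/r₁) = √(3.986×10^5/51700) = 2.777 km/s.
On the transfer ellipse at r₁, v² = μ(2/r − 1/a) gives v_a = √[μ(2/r₁ − 1/a_t)] = 1.322 km/s.
First burn Δv₁ = |v_a − v₁| = 1.455 km/s.
Circular speed at r₂: v₂ = √(μ/r₂) = 7.765 km/s.
Transfer-orbit speed at r₂: v_p = √[μ(2/r₂ − 1/a_t)] = 10.34 km/s.
Second burn Δv₂ = |v₂ − v_p| = 2.575 km/s.
Δv = Δv₁ + Δv₂ = 1.455 + 2.575 = 4.030 km/s.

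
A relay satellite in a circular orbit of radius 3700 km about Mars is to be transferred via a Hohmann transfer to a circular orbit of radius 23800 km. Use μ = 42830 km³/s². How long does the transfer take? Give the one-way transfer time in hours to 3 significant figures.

t = 6.80 hours

Transfer-ellipse semi-major axis a_t = (r₁ + r₂)/2 = (3700 + 23800)/2 = 13750 km.
Transfer time t = π√(a_t³/μ) = π√((13750)³ / 42830) = 24480 s.
Converting: 24480 s ÷ 3600 s/hour = 6.80 hours.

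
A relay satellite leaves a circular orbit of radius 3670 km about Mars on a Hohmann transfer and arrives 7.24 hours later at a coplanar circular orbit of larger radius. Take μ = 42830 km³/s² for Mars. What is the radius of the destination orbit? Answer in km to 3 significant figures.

Transfer time t = 7.24 hours = 26064 s, and t = π√(a_t³/μ).
So a_t = (μ t²/π²)^(1/3) = (42830 × (26064)² / π²)^(1/3) = 14339 km.
Since a_t = (r₁ + r₂)/2, r₂ = 2a_t − r₁ = 2×14339 − 3670 = 25008 km.

r₂ = 25000 km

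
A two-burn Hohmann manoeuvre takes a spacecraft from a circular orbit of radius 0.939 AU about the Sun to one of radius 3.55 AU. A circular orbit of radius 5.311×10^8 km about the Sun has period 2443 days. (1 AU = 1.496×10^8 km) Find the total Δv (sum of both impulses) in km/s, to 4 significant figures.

Δv = 13.50 km/s

From Kepler's third law T² = 4π²r³/μ at r = 5.311×10^8 km, T = 2443 days = 2443 × 86400 s = 2.110752×10^8 s: μ = 4π²r³/T² = 1.32744×10^11 km³/s².
In km: r₁ = 0.939 × 1.496×10^8 = 1.404744×10^8 km; r₂ = 3.55 × 1.496×10^8 = 5.3108×10^8 km.
The Hohmann ellipse has a_t = (r₁ + r₂)/2 = 3.357772×10^8 km.
At r₁ the circular-orbit speed is v₁ = √(μ/r₁) = 30.74 km/s.
Transfer-orbit speed at r₁ (v² = μ(2/r − 1/a)): v_p = √[μ(2/r₁ − 1/a_t)] = 38.66 km/s.
First burn Δv₁ = |v_p − v₁| = 7.920 km/s.
Circular speed at r₂: v₂ = √(μ/r₂) = 15.810 km/s.
Transfer-orbit speed at r₂: v_a = √[μ(2/r₂ − 1/a_t)] = 10.226 km/s.
Second burn Δv₂ = |v₂ − v_a| = 5.584 km/s.
Total Δv = Δv₁ + Δv₂ = 13.50 km/s.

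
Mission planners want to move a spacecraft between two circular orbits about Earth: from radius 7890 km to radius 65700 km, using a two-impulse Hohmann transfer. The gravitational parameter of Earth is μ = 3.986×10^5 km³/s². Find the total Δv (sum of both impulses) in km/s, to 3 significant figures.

Transfer-ellipse semi-major axis a_t = (r₁ + r₂)/2 = (7890 + 65700)/2 = 36795 km.
At r₁ the circular-orbit speed is v₁ = √(μ/r₁) = 7.108 km/s.
Transfer-orbit speed at r₁ (vis-viva): v_p = √[μ(2/r₁ − 1/a_t)] = 9.498 km/s.
First burn Δv₁ = |v_p − v₁| = 2.390 km/s.
At r₂, v₂ = √(μ/r₂) = 2.46312 km/s.
Transfer-orbit speed at r₂: v_a = √[μ(2/r₂ − 1/a_t)] = 1.14059 km/s.
Second burn Δv₂ = |v₂ − v_a| = 1.323 km/s.
Total Δv = Δv₁ + Δv₂ = 3.713 km/s.

Δv = 3.71 km/s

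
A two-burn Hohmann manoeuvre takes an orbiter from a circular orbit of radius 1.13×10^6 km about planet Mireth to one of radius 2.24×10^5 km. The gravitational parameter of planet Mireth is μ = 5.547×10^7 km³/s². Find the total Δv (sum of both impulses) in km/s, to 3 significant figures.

Δv = 7.57 km/s

Semi-major axis of the transfer orbit: a_t = (1.130×10^6 + 2.240×10^5)/2 = 6.770×10^5 km.
At r₁ the circular-orbit speed is v₁ = √(μ/r₁) = 7.006 km/s.
On the transfer ellipse at r₁, vis-viva gives v_a = √[μ(2/r₁ − 1/a_t)] = 4.030 km/s.
First burn Δv₁ = |v_a − v₁| = 2.976 km/s.
At r₂, v₂ = √(μ/r₂) = 15.7364 km/s.
Transfer-orbit speed at r₂: v_p = √[μ(2/r₂ − 1/a_t)] = 20.3306 km/s.
Second burn Δv₂ = |v₂ − v_p| = 4.594 km/s.
Δv = Δv₁ + Δv₂ = 2.976 + 4.594 = 7.570 km/s.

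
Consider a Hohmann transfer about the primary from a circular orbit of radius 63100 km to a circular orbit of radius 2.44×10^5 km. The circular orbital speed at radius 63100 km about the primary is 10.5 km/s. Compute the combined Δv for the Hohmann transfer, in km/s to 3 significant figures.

Δv = 4.65 km/s

From the circular-orbit relation v² = μ/r at r = 63100 km: μ = v²r = (10.5)² × 63100 = 6.95678×10^6 km³/s².
The Hohmann ellipse has a_t = (r₁ + r₂)/2 = 1.5355×10^5 km.
At r₁ the circular-orbit speed is v₁ = √(μ/r₁) = 10.500 km/s.
Transfer-orbit speed at r₁ (vis-viva): v_p = √[μ(2/r₁ − 1/a_t)] = 13.236 km/s.
First burn Δv₁ = |v_p − v₁| = 2.736 km/s.
At r₂, v₂ = √(μ/r₂) = 5.340 km/s.
Transfer-orbit speed at r₂: v_a = √[μ(2/r₂ − 1/a_t)] = 3.423 km/s.
Second burn Δv₂ = |v₂ − v_a| = 1.917 km/s.
Total Δv = Δv₁ + Δv₂ = 4.653 km/s.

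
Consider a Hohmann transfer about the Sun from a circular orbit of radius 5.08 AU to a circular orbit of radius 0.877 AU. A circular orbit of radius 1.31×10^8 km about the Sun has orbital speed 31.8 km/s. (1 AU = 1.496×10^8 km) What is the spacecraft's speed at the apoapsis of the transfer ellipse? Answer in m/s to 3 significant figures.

v = 7160 m/s

From the circular-orbit relation v² = μ/r at r = 1.31×10^8 km: μ = v²r = (31.8)² × 1.31×10^8 = 1.32472×10^11 km³/s².
In km: r₁ = 5.08 × 1.496×10^8 = 7.59968×10^8 km; r₂ = 0.877 × 1.496×10^8 = 1.311992×10^8 km.
Semi-major axis of the transfer orbit: a_t = (7.59968×10^8 + 1.311992×10^8)/2 = 4.455836×10^8 km.
The apoapsis of the transfer ellipse is at r = 7.59968×10^8 km.
Vis-viva: v = √[μ(2/r − 1/a_t)] = √[1.32472×10^11 × (2/7.59968×10^8 − 1/4.455836×10^8)] = 7.164 km/s.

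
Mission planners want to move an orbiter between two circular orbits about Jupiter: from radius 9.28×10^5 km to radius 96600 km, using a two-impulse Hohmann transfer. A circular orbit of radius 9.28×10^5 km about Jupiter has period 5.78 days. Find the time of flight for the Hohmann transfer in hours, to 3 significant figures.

t = 28.4 hours

From Kepler's third law T² = 4π²r³/μ at r = 9.28×10^5 km, T = 5.78 days = 5.78 × 86400 s = 4.99392×10^5 s: μ = 4π²r³/T² = 1.26509×10^8 km³/s².
Semi-major axis of the transfer orbit: a_t = (9.280×10^5 + 96600)/2 = 5.123×10^5 km.
Transfer time t = π√(a_t³/μ) = π√((5.123×10^5)³ / 1.26509×10^8) = 1.024×10^5 s.
Converting: 1.024×10^5 s ÷ 3600 s/hour = 28.4 hours.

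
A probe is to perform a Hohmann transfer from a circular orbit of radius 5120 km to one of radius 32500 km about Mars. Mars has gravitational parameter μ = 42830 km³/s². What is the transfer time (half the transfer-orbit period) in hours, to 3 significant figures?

t = 10.9 hours

Transfer-ellipse semi-major axis a_t = (r₁ + r₂)/2 = (5120 + 32500)/2 = 18810 km.
Half the transfer-orbit period gives t = π√(a_t³/μ) = 39160 s.
Converting: 39160 s ÷ 3600 s/hour = 10.9 hours.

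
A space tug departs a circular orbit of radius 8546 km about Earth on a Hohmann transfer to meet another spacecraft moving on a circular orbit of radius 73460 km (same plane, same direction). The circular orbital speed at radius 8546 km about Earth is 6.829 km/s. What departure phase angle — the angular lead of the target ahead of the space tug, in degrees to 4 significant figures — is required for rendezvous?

From the circular-orbit relation v² = μ/r at r = 8546 km: μ = v²r = (6.829)² × 8546 = 3.98545×10^5 km³/s².
Transfer-ellipse semi-major axis a_t = (r₁ + r₂)/2 = (8546 + 73460)/2 = 41003 km.
The half-period of the transfer ellipse is t = π√(a_t³/μ) = 41320 s.
Target angular speed ω₂ = √(μ/r₂³) = 3.171×10^-5 rad/s.
Angle swept by the target during transfer: ω₂·t = 1.310 rad = 75.06°.
The space tug traverses 180° on the transfer ellipse, so the target must lead by 180° − 75.06° = 104.9°.

φ = 104.9°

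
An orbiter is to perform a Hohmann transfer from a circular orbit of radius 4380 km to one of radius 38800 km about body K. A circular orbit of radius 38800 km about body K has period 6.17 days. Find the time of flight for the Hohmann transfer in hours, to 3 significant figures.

t = 30.7 hours

From Kepler's third law T² = 4π²r³/μ at r = 38800 km, T = 6.17 days = 6.17 × 86400 s = 5.33088×10^5 s: μ = 4π²r³/T² = 8114.41 km³/s².
Transfer-ellipse semi-major axis a_t = (r₁ + r₂)/2 = (4380 + 38800)/2 = 21590 km.
Transfer time t = π√(a_t³/μ) = π√((21590)³ / 8114.41) = 1.106×10^5 s.
Converting: 1.106×10^5 s ÷ 3600 s/hour = 30.7 hours.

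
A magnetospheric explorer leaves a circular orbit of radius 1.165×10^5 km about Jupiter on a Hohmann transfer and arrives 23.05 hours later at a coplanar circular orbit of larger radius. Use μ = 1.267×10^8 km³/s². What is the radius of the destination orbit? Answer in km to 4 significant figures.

Transfer time t = 23.05 hours = 82980 s, and t = π√(a_t³/μ).
So a_t = (μ t²/π²)^(1/3) = (1.267×10^8 × (82980)² / π²)^(1/3) = 4.4546×10^5 km.
Since a_t = (r₁ + r₂)/2, r₂ = 2a_t − r₁ = 2×4.4546×10^5 − 1.165×10^5 = 7.7442×10^5 km.

r₂ = 7.744×10^5 km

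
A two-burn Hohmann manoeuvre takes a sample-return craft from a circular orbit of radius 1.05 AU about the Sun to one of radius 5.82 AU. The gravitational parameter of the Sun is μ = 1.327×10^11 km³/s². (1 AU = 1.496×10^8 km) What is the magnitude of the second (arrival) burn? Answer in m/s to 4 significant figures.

In km: r₁ = 1.05 × 1.496×10^8 = 1.5708×10^8 km; r₂ = 5.82 × 1.496×10^8 = 8.70672×10^8 km.
Transfer-ellipse semi-major axis a_t = (r₁ + r₂)/2 = (1.5708×10^8 + 8.70672×10^8)/2 = 5.13876×10^8 km.
On the circular orbit at r = 8.70672×10^8 km, v_c = √(μ/r) = 12.3455 km/s.
Transfer-orbit speed at the same r (vis-viva, a = a_t): v_t = √[μ(2/r − 1/a_t)] = 6.82558 km/s.
Δv₂ = |v_t − v_c| = |6.82558 − 12.3455| = 5.520 km/s.

Δv₂ = 5520 m/s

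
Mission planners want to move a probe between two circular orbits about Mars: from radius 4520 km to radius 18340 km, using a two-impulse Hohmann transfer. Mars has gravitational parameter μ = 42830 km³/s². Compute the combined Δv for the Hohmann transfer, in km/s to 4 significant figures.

Semi-major axis of the transfer orbit: a_t = (4520 + 18340)/2 = 11430 km.
At r₁ the circular-orbit speed is v₁ = √(μ/r₁) = 3.078 km/s.
Transfer-orbit speed at r₁ (vis-viva equation): v_p = √[μ(2/r₁ − 1/a_t)] = 3.899 km/s.
First burn Δv₁ = |v_p − v₁| = 0.8210 km/s.
Circular speed at r₂: v₂ = √(μ/r₂) = 1.5282 km/s.
Transfer-orbit speed at r₂: v_a = √[μ(2/r₂ − 1/a_t)] = 0.96099 km/s.
Second burn Δv₂ = |v₂ − v_a| = 0.5672 km/s.
Δv = Δv₁ + Δv₂ = 0.8210 + 0.5672 = 1.388 km/s.

Δv = 1.388 km/s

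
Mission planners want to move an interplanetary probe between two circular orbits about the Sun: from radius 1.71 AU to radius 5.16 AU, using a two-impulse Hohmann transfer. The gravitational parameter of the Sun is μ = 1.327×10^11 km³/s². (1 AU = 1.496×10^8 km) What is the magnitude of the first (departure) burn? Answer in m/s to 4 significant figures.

In km: r₁ = 1.71 × 1.496×10^8 = 2.55816×10^8 km; r₂ = 5.16 × 1.496×10^8 = 7.71936×10^8 km.
Semi-major axis of the transfer orbit: a_t = (2.55816×10^8 + 7.71936×10^8)/2 = 5.13876×10^8 km.
Circular speed at r = 2.55816×10^8 km: v_c = √(μ/r) = 22.776 km/s.
Transfer-orbit speed at the same r (vis-viva, a = a_t): v_t = √[μ(2/r − 1/a_t)] = 27.915 km/s.
Δv₁ = |v_t − v_c| = |27.915 − 22.776| = 5.139 km/s.

Δv₁ = 5139 m/s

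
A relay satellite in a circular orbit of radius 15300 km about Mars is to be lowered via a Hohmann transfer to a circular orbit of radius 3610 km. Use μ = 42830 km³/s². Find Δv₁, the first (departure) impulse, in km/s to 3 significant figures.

Δv₁ = 0.639 km/s

The Hohmann ellipse has a_t = (r₁ + r₂)/2 = 9455 km.
Circular speed at r = 15300 km: v_c = √(μ/r) = 1.6731 km/s.
Vis-viva on the transfer ellipse at r = 15300 km gives v_t = √[μ(2/r − 1/a_t)] = 1.0338 km/s.
Δv₁ = |v_t − v_c| = |1.0338 − 1.6731| = 0.6393 km/s.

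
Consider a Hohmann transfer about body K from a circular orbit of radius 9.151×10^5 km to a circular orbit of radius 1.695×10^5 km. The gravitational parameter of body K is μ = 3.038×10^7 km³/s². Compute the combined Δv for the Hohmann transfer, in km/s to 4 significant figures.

Δv = 6.544 km/s

Transfer-ellipse semi-major axis a_t = (r₁ + r₂)/2 = (9.151×10^5 + 1.695×10^5)/2 = 5.423×10^5 km.
At r₁ the circular-orbit speed is v₁ = √(μ/r₁) = 5.762 km/s.
On the transfer ellipse at r₁, vis-viva gives v_a = √[μ(2/r₁ − 1/a_t)] = 3.221 km/s.
First burn Δv₁ = |v_a − v₁| = 2.541 km/s.
At r₂, v₂ = √(μ/r₂) = 13.388 km/s.
Transfer-orbit speed at r₂: v_p = √[μ(2/r₂ − 1/a_t)] = 17.391 km/s.
Second burn Δv₂ = |v₂ − v_p| = 4.003 km/s.
Δv = Δv₁ + Δv₂ = 2.541 + 4.003 = 6.544 km/s.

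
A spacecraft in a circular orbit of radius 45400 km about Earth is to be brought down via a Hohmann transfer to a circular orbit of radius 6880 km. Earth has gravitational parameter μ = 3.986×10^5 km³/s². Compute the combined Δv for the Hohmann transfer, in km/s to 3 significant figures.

Δv = 3.86 km/s

Transfer-ellipse semi-major axis a_t = (r₁ + r₂)/2 = (45400 + 6880)/2 = 26140 km.
At r₁ the circular-orbit speed is v₁ = √(μ/r₁) = 2.96306 km/s.
Transfer-orbit speed at r₁ (vis-viva equation): v_a = √[μ(2/r₁ − 1/a_t)] = 1.52013 km/s.
First burn Δv₁ = |v_a − v₁| = 1.4429 km/s.
At r₂, v₂ = √(μ/r₂) = 7.61157 km/s.
Transfer-orbit speed at r₂: v_p = √[μ(2/r₂ − 1/a_t)] = 10.0311 km/s.
Second burn Δv₂ = |v₂ − v_p| = 2.4195 km/s.
Δv = Δv₁ + Δv₂ = 1.4429 + 2.4195 = 3.862 km/s.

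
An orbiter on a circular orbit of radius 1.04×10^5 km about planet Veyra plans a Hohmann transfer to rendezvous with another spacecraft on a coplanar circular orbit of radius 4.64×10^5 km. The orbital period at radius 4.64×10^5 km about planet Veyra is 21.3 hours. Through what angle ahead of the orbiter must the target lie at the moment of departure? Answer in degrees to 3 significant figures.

φ = 93.8°

From Kepler's third law T² = 4π²r³/μ at r = 4.64×10^5 km, T = 21.3 hours = 21.3 × 3600 s = 76680 s: μ = 4π²r³/T² = 6.70733×10^8 km³/s².
Transfer-ellipse semi-major axis a_t = (r₁ + r₂)/2 = (1.040×10^5 + 4.640×10^5)/2 = 2.840×10^5 km.
The half-period of the transfer ellipse is t = π√(a_t³/μ) = 18359.2 s.
The target's mean motion on its circular orbit is ω₂ = √(μ/r₂³) = 8.19403×10^-5 rad/s.
Angle swept by the target during transfer: ω₂·t = 1.50436 rad = 86.19°.
Arrival is 180° from departure on the ellipse, so φ = 180° − 86.19° = 93.8°.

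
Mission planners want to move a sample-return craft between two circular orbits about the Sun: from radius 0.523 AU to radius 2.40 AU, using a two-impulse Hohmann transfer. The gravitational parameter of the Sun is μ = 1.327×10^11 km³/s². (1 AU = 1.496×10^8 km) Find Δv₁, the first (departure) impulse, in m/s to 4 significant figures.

Δv₁ = 11590 m/s

In km: r₁ = 0.523 × 1.496×10^8 = 7.82408×10^7 km; r₂ = 2.40 × 1.496×10^8 = 3.5904×10^8 km.
Semi-major axis of the transfer orbit: a_t = (7.82408×10^7 + 3.5904×10^8)/2 = 2.186404×10^8 km.
Circular speed at r = 7.82408×10^7 km: v_c = √(μ/r) = 41.18 km/s.
Transfer-orbit speed at the same r (vis-viva, a = a_t): v_t = √[μ(2/r − 1/a_t)] = 52.77 km/s.
Δv₁ = |v_t − v_c| = |52.77 − 41.18| = 11.59 km/s.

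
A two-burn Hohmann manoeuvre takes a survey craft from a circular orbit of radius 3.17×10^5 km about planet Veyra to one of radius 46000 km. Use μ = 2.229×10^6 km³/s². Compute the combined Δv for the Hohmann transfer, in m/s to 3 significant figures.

The Hohmann ellipse has a_t = (r₁ + r₂)/2 = 1.815×10^5 km.
Circular speed at r₁: v₁ = √(μ/r₁) = √(2.229×10^6/3.170×10^5) = 2.652 km/s.
Transfer-orbit speed at r₁ (v² = μ(2/r − 1/a)): v_a = √[μ(2/r₁ − 1/a_t)] = 1.335 km/s.
First burn Δv₁ = |v_a − v₁| = 1.317 km/s.
At r₂, v₂ = √(μ/r₂) = 6.961072 km/s.
Transfer-orbit speed at r₂: v_p = √[μ(2/r₂ − 1/a_t)] = 9.199568 km/s.
Second burn Δv₂ = |v₂ − v_p| = 2.238 km/s.
Total Δv = Δv₁ + Δv₂ = 3.555 km/s.

Δv = 3560 m/s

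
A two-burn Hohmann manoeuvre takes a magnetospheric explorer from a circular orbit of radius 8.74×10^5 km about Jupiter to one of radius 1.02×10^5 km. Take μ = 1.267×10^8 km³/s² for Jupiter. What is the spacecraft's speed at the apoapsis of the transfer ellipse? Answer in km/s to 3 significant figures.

v = 5.50 km/s

Semi-major axis of the transfer orbit: a_t = (8.740×10^5 + 1.020×10^5)/2 = 4.880×10^5 km.
At apoapsis, r = 8.740×10^5 km.
From the vis-viva equation, v = √[μ(2/r − 1/a_t)] = 5.505 km/s.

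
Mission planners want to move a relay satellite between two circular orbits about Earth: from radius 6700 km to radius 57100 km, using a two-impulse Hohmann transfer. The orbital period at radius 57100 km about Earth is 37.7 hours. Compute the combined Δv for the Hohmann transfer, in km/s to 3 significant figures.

Δv = 4.04 km/s

From Kepler's third law T² = 4π²r³/μ at r = 57100 km, T = 37.7 hours = 37.7 × 3600 s = 1.3572×10^5 s: μ = 4π²r³/T² = 3.99007×10^5 km³/s².
Transfer-ellipse semi-major axis a_t = (r₁ + r₂)/2 = (6700 + 57100)/2 = 31900 km.
Circular speed at r₁: v₁ = √(μ/r₁) = √(3.99007×10^5/6700) = 7.7171 km/s.
Transfer-orbit speed at r₁ (v² = μ(2/r − 1/a)): v_p = √[μ(2/r₁ − 1/a_t)] = 10.325 km/s.
First burn Δv₁ = |v_p − v₁| = 2.608 km/s.
Circular speed at r₂: v₂ = √(μ/r₂) = 2.643 km/s.
Transfer-orbit speed at r₂: v_a = √[μ(2/r₂ − 1/a_t)] = 1.211 km/s.
Second burn Δv₂ = |v₂ − v_a| = 1.432 km/s.
Δv = Δv₁ + Δv₂ = 2.608 + 1.432 = 4.040 km/s.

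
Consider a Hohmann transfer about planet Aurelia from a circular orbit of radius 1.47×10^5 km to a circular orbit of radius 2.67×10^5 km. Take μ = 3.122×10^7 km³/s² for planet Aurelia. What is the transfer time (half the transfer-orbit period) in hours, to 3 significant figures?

t = 14.7 hours

The Hohmann ellipse has a_t = (r₁ + r₂)/2 = 2.070×10^5 km.
Half the transfer-orbit period gives t = π√(a_t³/μ) = 52950 s.
Converting: 52950 s ÷ 3600 s/hour = 14.7 hours.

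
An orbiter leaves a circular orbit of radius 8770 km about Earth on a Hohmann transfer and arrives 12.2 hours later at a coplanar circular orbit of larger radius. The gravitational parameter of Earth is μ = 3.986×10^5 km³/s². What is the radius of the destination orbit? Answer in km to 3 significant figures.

r₂ = 76600 km

Transfer time t = 12.2 hours = 43920 s, and t = π√(a_t³/μ).
So a_t = (μ t²/π²)^(1/3) = (3.986×10^5 × (43920)² / π²)^(1/3) = 42709 km.
Since a_t = (r₁ + r₂)/2, r₂ = 2a_t − r₁ = 2×42709 − 8770 = 76648 km.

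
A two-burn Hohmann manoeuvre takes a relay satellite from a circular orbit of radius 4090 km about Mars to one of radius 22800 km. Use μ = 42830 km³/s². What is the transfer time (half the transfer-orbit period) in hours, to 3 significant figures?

t = 6.57 hours

Semi-major axis of the transfer orbit: a_t = (4090 + 22800)/2 = 13445 km.
Transfer time t = π√(a_t³/μ) = π√((13445)³ / 42830) = 23666 s.
Converting: 23666 s ÷ 3600 s/hour = 6.57 hours.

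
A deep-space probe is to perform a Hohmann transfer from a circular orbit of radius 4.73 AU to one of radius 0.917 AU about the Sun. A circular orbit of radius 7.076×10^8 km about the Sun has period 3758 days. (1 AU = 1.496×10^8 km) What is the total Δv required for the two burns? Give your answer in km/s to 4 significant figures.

Δv = 15.04 km/s

From Kepler's third law T² = 4π²r³/μ at r = 7.076×10^8 km, T = 3758 days = 3758 × 86400 s = 3.246912×10^8 s: μ = 4π²r³/T² = 1.32673×10^11 km³/s².
In km: r₁ = 4.73 × 1.496×10^8 = 7.07608×10^8 km; r₂ = 0.917 × 1.496×10^8 = 1.371832×10^8 km.
Transfer-ellipse semi-major axis a_t = (r₁ + r₂)/2 = (7.07608×10^8 + 1.371832×10^8)/2 = 4.223956×10^8 km.
At r₁ the circular-orbit speed is v₁ = √(μ/r₁) = 13.6929 km/s.
Transfer-orbit speed at r₁ (vis-viva): v_a = √[μ(2/r₁ − 1/a_t)] = 7.80343 km/s.
First burn Δv₁ = |v_a − v₁| = 5.889 km/s.
At r₂, v₂ = √(μ/r₂) = 31.099 km/s.
Transfer-orbit speed at r₂: v_p = √[μ(2/r₂ − 1/a_t)] = 40.251 km/s.
Second burn Δv₂ = |v₂ − v_p| = 9.152 km/s.
Total Δv = Δv₁ + Δv₂ = 15.04 km/s.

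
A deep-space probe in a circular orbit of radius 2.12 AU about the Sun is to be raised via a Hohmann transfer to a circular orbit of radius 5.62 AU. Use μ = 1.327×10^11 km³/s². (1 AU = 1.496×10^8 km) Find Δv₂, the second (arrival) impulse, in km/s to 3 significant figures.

Δv₂ = 3.26 km/s

In km: r₁ = 2.12 × 1.496×10^8 = 3.17152×10^8 km; r₂ = 5.62 × 1.496×10^8 = 8.40752×10^8 km.
Semi-major axis of the transfer orbit: a_t = (3.17152×10^8 + 8.40752×10^8)/2 = 5.78952×10^8 km.
Circular speed at r = 8.40752×10^8 km: v_c = √(μ/r) = 12.5632 km/s.
Transfer-orbit speed at the same r (vis-viva, a = a_t): v_t = √[μ(2/r − 1/a_t)] = 9.29852 km/s.
Δv₂ = |v_t − v_c| = |9.29852 − 12.5632| = 3.265 km/s.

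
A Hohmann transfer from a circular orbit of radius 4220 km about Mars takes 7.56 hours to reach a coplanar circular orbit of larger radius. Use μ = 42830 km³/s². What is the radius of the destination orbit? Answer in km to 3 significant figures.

Transfer time t = 7.56 hours = 27216 s, and t = π√(a_t³/μ).
So a_t = (μ t²/π²)^(1/3) = (42830 × (27216)² / π²)^(1/3) = 14758 km.
Since a_t = (r₁ + r₂)/2, r₂ = 2a_t − r₁ = 2×14758 − 4220 = 25296 km.

r₂ = 25300 km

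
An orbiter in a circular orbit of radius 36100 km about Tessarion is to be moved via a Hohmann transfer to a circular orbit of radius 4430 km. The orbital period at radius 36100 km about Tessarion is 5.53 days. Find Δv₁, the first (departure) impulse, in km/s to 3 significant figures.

Δv₁ = 0.253 km/s

From Kepler's third law T² = 4π²r³/μ at r = 36100 km, T = 5.53 days = 5.53 × 86400 s = 4.77792×10^5 s: μ = 4π²r³/T² = 8135.86 km³/s².
Semi-major axis of the transfer orbit: a_t = (36100 + 4430)/2 = 20265 km.
On the circular orbit at r = 36100 km, v_c = √(μ/r) = 0.47473 km/s.
Transfer-orbit speed at the same r (vis-viva, a = a_t): v_t = √[μ(2/r − 1/a_t)] = 0.22196 km/s.
Δv₁ = |v_t − v_c| = |0.22196 − 0.47473| = 0.2528 km/s.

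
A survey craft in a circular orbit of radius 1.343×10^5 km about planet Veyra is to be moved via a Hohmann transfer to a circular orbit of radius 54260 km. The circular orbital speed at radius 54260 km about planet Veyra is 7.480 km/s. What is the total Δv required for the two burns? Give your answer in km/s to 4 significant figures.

Δv = 2.595 km/s

From the circular-orbit relation v² = μ/r at r = 54260 km: μ = v²r = (7.480)² × 54260 = 3.03587×10^6 km³/s².
The Hohmann ellipse has a_t = (r₁ + r₂)/2 = 94280 km.
Circular speed at r₁: v₁ = √(μ/r₁) = √(3.03587×10^6/1.343×10^5) = 4.7545 km/s.
On the transfer ellipse at r₁, vis-viva gives v_a = √[μ(2/r₁ − 1/a_t)] = 3.6069 km/s.
First burn Δv₁ = |v_a − v₁| = 1.148 km/s.
At r₂, v₂ = √(μ/r₂) = 7.480 km/s.
Transfer-orbit speed at r₂: v_p = √[μ(2/r₂ − 1/a_t)] = 8.927 km/s.
Second burn Δv₂ = |v₂ − v_p| = 1.447 km/s.
Δv = Δv₁ + Δv₂ = 1.148 + 1.447 = 2.595 km/s.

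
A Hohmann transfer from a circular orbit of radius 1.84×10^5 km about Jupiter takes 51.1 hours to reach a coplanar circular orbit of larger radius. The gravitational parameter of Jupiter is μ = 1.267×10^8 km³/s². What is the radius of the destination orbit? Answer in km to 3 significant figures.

r₂ = 1.33×10^6 km

Transfer time t = 51.1 hours = 1.8396×10^5 s, and t = π√(a_t³/μ).
So a_t = (μ t²/π²)^(1/3) = (1.267×10^8 × (1.8396×10^5)² / π²)^(1/3) = 7.5737×10^5 km.
Since a_t = (r₁ + r₂)/2, r₂ = 2a_t − r₁ = 2×7.5737×10^5 − 1.840×10^5 = 1.33074×10^6 km.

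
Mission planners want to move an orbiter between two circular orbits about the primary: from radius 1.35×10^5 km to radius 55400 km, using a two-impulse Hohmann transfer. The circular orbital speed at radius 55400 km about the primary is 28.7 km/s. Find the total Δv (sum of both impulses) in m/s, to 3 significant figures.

Δv = 9840 m/s

From the circular-orbit relation v² = μ/r at r = 55400 km: μ = v²r = (28.7)² × 55400 = 4.56324×10^7 km³/s².
The Hohmann ellipse has a_t = (r₁ + r₂)/2 = 95200 km.
Circular speed at r₁: v₁ = √(μ/r₁) = √(4.56324×10^7/1.350×10^5) = 18.39 km/s.
Transfer-orbit speed at r₁ (v² = μ(2/r − 1/a)): v_a = √[μ(2/r₁ − 1/a_t)] = 14.03 km/s.
First burn Δv₁ = |v_a − v₁| = 4.360 km/s.
Circular speed at r₂: v₂ = √(μ/r₂) = 28.700 km/s.
Transfer-orbit speed at r₂: v_p = √[μ(2/r₂ − 1/a_t)] = 34.177 km/s.
Second burn Δv₂ = |v₂ − v_p| = 5.477 km/s.
Δv = Δv₁ + Δv₂ = 4.360 + 5.477 = 9.837 km/s.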